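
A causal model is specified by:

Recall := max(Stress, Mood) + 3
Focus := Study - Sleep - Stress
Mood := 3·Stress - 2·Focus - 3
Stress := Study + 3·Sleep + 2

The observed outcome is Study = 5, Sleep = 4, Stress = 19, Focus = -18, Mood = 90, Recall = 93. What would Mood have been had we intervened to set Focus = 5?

Intervening sets Focus = 5 and removes its equation (Focus := Study - Sleep - Stress).
Stress = Study + 3·Sleep + 2  [with Study=5, Sleep=4]  = 19
Mood = 3·Stress - 2·Focus - 3  [with Stress=19, Focus=5]  = 44

44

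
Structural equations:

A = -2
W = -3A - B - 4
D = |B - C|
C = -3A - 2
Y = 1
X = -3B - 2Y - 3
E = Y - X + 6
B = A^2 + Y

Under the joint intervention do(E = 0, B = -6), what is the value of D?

Setting E = 0, B = -6 by intervention discards those variables' equations.
C = -3A - 2  [with A=-2]  = 4
D = |B - C|  [with B=-6, C=4]  = 10

10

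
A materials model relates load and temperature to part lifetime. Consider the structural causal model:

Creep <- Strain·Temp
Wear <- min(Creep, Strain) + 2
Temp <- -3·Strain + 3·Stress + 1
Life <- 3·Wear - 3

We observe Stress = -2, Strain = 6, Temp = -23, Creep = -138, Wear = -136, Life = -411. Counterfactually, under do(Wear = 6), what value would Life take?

The intervention breaks the incoming arrows to Wear: Wear <- min(Creep, Strain) + 2 no longer applies, and Wear = 6.
Life = 3·Wear - 3  [with Wear=6]  = 15

15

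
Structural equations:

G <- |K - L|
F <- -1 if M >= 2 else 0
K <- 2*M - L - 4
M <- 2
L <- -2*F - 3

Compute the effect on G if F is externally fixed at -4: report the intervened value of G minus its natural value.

8

do(F=-4) replaces the equation F <- -1 if M >= 2 else 0 with the constant F = -4.
L = -2*F - 3  [with F=-4]  = 5
K = 2*M - L - 4  [with M=2, L=5]  = -5
G = |K - L|  [with K=-5, L=5]  = 10
Without intervention: F = -1 if M >= 2 else 0  [with M=2]  = -1; L = -2*F - 3  [with F=-1]  = -1; K = 2*M - L - 4  [with M=2, L=-1]  = 1; G = |K - L|  [with K=1, L=-1]  = 2.
Change = 10 − 2 = 8.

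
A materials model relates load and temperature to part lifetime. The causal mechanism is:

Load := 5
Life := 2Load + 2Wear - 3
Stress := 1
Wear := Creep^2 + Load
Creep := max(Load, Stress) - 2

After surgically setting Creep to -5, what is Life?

67

do(Creep=-5) replaces the equation Creep := max(Load, Stress) - 2 with the constant Creep = -5.
Wear = Creep^2 + Load  [with Creep=-5, Load=5]  = 30
Life = 2Load + 2Wear - 3  [with Load=5, Wear=30]  = 67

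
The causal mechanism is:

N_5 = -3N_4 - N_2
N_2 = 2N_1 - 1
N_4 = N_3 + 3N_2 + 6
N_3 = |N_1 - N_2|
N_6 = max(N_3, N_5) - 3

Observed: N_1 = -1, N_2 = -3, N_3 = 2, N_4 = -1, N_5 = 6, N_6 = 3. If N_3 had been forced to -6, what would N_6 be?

27

The intervention breaks the incoming arrows to N_3: N_3 = |N_1 - N_2| no longer applies, and N_3 = -6.
N_2 = 2N_1 - 1  [with N_1=-1]  = -3
N_4 = N_3 + 3N_2 + 6  [with N_3=-6, N_2=-3]  = -9
N_5 = -3N_4 - N_2  [with N_4=-9, N_2=-3]  = 30
N_6 = max(N_3, N_5) - 3  [with N_3=-6, N_5=30]  = 27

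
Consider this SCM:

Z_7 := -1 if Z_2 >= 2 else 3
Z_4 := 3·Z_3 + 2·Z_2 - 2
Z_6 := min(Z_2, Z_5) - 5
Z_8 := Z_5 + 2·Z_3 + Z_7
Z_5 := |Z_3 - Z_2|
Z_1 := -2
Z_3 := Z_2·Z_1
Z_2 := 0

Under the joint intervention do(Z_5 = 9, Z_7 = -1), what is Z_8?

Under do(Z_5 = 9, Z_7 = -1), each intervened variable's structural equation is replaced by its fixed value.
Z_3 = Z_2·Z_1  [with Z_2=0, Z_1=-2]  = 0
Z_8 = Z_5 + 2·Z_3 + Z_7  [with Z_5=9, Z_3=0, Z_7=-1]  = 8

8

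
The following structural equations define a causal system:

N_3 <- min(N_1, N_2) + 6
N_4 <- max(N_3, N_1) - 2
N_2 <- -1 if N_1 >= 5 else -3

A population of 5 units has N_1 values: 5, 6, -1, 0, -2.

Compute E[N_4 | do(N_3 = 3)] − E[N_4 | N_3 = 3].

1

do(N_3=3) breaks N_3's dependence on N_1. With N_3=3 fixed, N_4 across the units is 3, 4, 1, 1, 1, mean 2.
Conditioning on N_3=3 selects the 3 unit(s) with N_1 ∈ {-1, 0, -2}. Their N_4 values: 1, 1, 1. Mean = 1.
Difference = 2 − 1 = 1.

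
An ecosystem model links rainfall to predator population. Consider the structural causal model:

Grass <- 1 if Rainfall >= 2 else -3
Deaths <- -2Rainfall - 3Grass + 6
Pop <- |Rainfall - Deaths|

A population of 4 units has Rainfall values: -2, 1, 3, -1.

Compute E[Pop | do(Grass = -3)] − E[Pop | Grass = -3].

-2.75

Every unit gets Grass=-3 under the intervention. Pop values become 21, 12, 6, 18; E[Pop|do(Grass=-3)] = 14.25.
Conditioning on Grass=-3 selects the 3 unit(s) with Rainfall ∈ {-2, 1, -1}. Their Pop values: 21, 12, 18. Mean = 17.
Difference = 14.25 − 17 = -2.75.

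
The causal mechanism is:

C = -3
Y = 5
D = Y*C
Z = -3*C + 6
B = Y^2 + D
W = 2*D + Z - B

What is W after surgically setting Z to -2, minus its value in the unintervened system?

-17

Under do(Z=-2), the mechanism Z = -3*C + 6 is discarded; Z is fixed at -2.
D = Y*C  [with Y=5, C=-3]  = -15
B = Y^2 + D  [with Y=5, D=-15]  = 10
W = 2*D + Z - B  [with D=-15, Z=-2, B=10]  = -42
Without intervention: D = Y*C  [with Y=5, C=-3]  = -15; Z = -3*C + 6  [with C=-3]  = 15; B = Y^2 + D  [with Y=5, D=-15]  = 10; W = 2*D + Z - B  [with D=-15, Z=15, B=10]  = -25.
Change = -42 − (-25) = -17.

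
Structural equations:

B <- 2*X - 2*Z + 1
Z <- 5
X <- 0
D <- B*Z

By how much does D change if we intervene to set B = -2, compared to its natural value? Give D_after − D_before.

The intervention breaks the incoming arrows to B: B <- 2*X - 2*Z + 1 no longer applies, and B = -2.
D = B*Z  [with B=-2, Z=5]  = -10
Without intervention: B = 2*X - 2*Z + 1  [with X=0, Z=5]  = -9; D = B*Z  [with B=-9, Z=5]  = -45.
Change = -10 − (-45) = 35.

35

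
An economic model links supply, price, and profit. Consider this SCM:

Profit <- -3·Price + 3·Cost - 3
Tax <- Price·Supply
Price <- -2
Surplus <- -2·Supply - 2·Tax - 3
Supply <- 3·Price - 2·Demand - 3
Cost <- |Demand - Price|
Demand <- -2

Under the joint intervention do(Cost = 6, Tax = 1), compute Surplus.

Under do(Cost = 6, Tax = 1), each intervened variable's structural equation is replaced by its fixed value.
Supply = 3·Price - 2·Demand - 3  [with Price=-2, Demand=-2]  = -5
Surplus = -2·Supply - 2·Tax - 3  [with Supply=-5, Tax=1]  = 5

5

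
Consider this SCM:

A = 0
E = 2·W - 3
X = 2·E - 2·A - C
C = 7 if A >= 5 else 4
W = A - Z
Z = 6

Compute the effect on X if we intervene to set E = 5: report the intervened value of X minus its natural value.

40

Under do(E=5), the mechanism E = 2·W - 3 is discarded; E is fixed at 5.
C = 7 if A >= 5 else 4  [with A=0]  = 4
X = 2·E - 2·A - C  [with E=5, A=0, C=4]  = 6
Without intervention: W = A - Z  [with A=0, Z=6]  = -6; E = 2·W - 3  [with W=-6]  = -15; C = 7 if A >= 5 else 4  [with A=0]  = 4; X = 2·E - 2·A - C  [with E=-15, A=0, C=4]  = -34.
Change = 6 − (-34) = 40.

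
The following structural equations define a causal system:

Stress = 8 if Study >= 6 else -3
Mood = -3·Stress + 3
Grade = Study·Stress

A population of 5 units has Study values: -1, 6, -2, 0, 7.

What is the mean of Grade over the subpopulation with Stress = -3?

3

E[Grade|Stress=-3] averages over only the 3 units with Stress=-3 (Study = -1, -2, 0): Grade = 3, 6, 0, mean 3.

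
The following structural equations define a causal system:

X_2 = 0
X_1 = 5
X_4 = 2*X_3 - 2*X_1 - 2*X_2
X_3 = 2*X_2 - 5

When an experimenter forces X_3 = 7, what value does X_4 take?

The intervention breaks the incoming arrows to X_3: X_3 = 2*X_2 - 5 no longer applies, and X_3 = 7.
X_4 = 2*X_3 - 2*X_1 - 2*X_2  [with X_3=7, X_1=5, X_2=0]  = 4

4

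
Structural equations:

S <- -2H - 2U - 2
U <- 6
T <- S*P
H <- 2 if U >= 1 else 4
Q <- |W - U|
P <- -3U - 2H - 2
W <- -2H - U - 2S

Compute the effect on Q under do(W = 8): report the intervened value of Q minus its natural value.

-18

Intervening sets W = 8 and removes its equation (W <- -2H - U - 2S).
Q = |W - U|  [with W=8, U=6]  = 2
Without intervention: H = 2 if U >= 1 else 4  [with U=6]  = 2; S = -2H - 2U - 2  [with H=2, U=6]  = -18; W = -2H - U - 2S  [with H=2, U=6, S=-18]  = 26; Q = |W - U|  [with W=26, U=6]  = 20.
Change = 2 − 20 = -18.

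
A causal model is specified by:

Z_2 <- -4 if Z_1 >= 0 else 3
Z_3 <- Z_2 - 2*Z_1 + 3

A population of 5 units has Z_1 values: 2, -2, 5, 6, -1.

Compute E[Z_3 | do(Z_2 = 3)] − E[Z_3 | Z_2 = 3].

Every unit gets Z_2=3 under the intervention. Z_3 values become 2, 10, -4, -6, 8; E[Z_3|do(Z_2=3)] = 2.
Conditioning on Z_2=3 selects the 2 unit(s) with Z_1 ∈ {-2, -1}. Their Z_3 values: 10, 8. Mean = 9.
Difference = 2 − 9 = -7.

-7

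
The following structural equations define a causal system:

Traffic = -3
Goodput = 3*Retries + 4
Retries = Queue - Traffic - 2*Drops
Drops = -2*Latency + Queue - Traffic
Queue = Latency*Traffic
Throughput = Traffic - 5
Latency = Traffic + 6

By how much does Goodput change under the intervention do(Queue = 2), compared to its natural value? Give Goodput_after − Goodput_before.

The intervention breaks the incoming arrows to Queue: Queue = Latency*Traffic no longer applies, and Queue = 2.
Latency = Traffic + 6  [with Traffic=-3]  = 3
Drops = -2*Latency + Queue - Traffic  [with Latency=3, Queue=2, Traffic=-3]  = -1
Retries = Queue - Traffic - 2*Drops  [with Queue=2, Traffic=-3, Drops=-1]  = 7
Goodput = 3*Retries + 4  [with Retries=7]  = 25
Without intervention: Latency = Traffic + 6  [with Traffic=-3]  = 3; Queue = Latency*Traffic  [with Latency=3, Traffic=-3]  = -9; Drops = -2*Latency + Queue - Traffic  [with Latency=3, Queue=-9, Traffic=-3]  = -12; Retries = Queue - Traffic - 2*Drops  [with Queue=-9, Traffic=-3, Drops=-12]  = 18; Goodput = 3*Retries + 4  [with Retries=18]  = 58.
Change = 25 − 58 = -33.

-33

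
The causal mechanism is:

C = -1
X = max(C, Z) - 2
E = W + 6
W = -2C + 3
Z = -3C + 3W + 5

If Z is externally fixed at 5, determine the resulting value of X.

Intervening sets Z = 5 and removes its equation (Z = -3C + 3W + 5).
X = max(C, Z) - 2  [with C=-1, Z=5]  = 3

3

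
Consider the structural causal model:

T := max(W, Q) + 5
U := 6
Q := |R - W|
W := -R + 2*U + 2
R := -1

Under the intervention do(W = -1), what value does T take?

do(W=-1) replaces the equation W := -R + 2*U + 2 with the constant W = -1.
Q = |R - W|  [with R=-1, W=-1]  = 0
T = max(W, Q) + 5  [with W=-1, Q=0]  = 5

5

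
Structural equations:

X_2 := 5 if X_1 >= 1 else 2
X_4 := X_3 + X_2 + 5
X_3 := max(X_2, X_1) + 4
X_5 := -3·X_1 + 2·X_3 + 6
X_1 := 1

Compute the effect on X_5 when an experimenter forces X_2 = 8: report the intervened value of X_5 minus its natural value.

do(X_2=8) replaces the equation X_2 := 5 if X_1 >= 1 else 2 with the constant X_2 = 8.
X_3 = max(X_2, X_1) + 4  [with X_2=8, X_1=1]  = 12
X_5 = -3·X_1 + 2·X_3 + 6  [with X_1=1, X_3=12]  = 27
Without intervention: X_2 = 5 if X_1 >= 1 else 2  [with X_1=1]  = 5; X_3 = max(X_2, X_1) + 4  [with X_2=5, X_1=1]  = 9; X_5 = -3·X_1 + 2·X_3 + 6  [with X_1=1, X_3=9]  = 21.
Change = 27 − 21 = 6.

6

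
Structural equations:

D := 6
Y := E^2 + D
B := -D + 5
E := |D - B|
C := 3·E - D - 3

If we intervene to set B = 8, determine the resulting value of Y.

Under do(B=8), the mechanism B := -D + 5 is discarded; B is fixed at 8.
E = |D - B|  [with D=6, B=8]  = 2
Y = E^2 + D  [with E=2, D=6]  = 10

10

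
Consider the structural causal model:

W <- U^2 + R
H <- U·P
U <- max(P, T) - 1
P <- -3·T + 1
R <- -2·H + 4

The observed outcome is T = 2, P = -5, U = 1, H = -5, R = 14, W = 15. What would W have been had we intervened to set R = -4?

The intervention breaks the incoming arrows to R: R <- -2·H + 4 no longer applies, and R = -4.
P = -3·T + 1  [with T=2]  = -5
U = max(P, T) - 1  [with P=-5, T=2]  = 1
W = U^2 + R  [with U=1, R=-4]  = -3

-3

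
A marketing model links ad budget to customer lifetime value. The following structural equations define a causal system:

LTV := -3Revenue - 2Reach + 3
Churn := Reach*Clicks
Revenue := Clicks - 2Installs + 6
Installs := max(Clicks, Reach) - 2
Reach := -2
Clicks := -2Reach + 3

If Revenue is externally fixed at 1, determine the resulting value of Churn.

-14

The intervention breaks the incoming arrows to Revenue: Revenue := Clicks - 2Installs + 6 no longer applies, and Revenue = 1.
Since Churn is not a descendant of the intervened variable, it is unaffected.
Clicks = -2Reach + 3  [with Reach=-2]  = 7
Churn = Reach*Clicks  [with Reach=-2, Clicks=7]  = -14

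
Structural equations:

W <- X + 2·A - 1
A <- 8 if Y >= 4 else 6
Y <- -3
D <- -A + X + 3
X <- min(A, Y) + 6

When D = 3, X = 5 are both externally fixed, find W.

16

The joint intervention fixes D = 3, X = 5, removing each variable's own equation.
A = 8 if Y >= 4 else 6  [with Y=-3]  = 6
W = X + 2·A - 1  [with X=5, A=6]  = 16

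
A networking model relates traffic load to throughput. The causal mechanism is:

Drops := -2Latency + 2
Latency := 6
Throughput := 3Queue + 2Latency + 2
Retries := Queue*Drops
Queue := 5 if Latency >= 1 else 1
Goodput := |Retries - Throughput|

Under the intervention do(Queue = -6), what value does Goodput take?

Under do(Queue=-6), the mechanism Queue := 5 if Latency >= 1 else 1 is discarded; Queue is fixed at -6.
Drops = -2Latency + 2  [with Latency=6]  = -10
Retries = Queue*Drops  [with Queue=-6, Drops=-10]  = 60
Throughput = 3Queue + 2Latency + 2  [with Queue=-6, Latency=6]  = -4
Goodput = |Retries - Throughput|  [with Retries=60, Throughput=-4]  = 64

64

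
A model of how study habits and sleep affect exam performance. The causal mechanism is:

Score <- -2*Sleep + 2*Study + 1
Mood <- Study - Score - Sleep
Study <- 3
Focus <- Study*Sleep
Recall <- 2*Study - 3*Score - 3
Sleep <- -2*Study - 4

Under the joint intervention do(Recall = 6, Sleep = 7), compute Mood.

3

The joint intervention fixes Recall = 6, Sleep = 7, removing each variable's own equation.
Score = -2*Sleep + 2*Study + 1  [with Sleep=7, Study=3]  = -7
Mood = Study - Score - Sleep  [with Study=3, Score=-7, Sleep=7]  = 3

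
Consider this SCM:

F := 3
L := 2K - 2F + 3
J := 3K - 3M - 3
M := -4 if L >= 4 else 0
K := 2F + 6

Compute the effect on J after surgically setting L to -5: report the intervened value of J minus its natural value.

do(L=-5) replaces the equation L := 2K - 2F + 3 with the constant L = -5.
K = 2F + 6  [with F=3]  = 12
M = -4 if L >= 4 else 0  [with L=-5]  = 0
J = 3K - 3M - 3  [with K=12, M=0]  = 33
Without intervention: K = 2F + 6  [with F=3]  = 12; L = 2K - 2F + 3  [with K=12, F=3]  = 21; M = -4 if L >= 4 else 0  [with L=21]  = -4; J = 3K - 3M - 3  [with K=12, M=-4]  = 45.
Change = 33 − 45 = -12.

-12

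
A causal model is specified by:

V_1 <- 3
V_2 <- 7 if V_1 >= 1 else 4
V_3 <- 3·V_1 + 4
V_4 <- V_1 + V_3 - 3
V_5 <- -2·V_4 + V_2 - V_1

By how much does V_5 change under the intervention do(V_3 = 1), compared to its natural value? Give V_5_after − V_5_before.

24

do(V_3=1) replaces the equation V_3 <- 3·V_1 + 4 with the constant V_3 = 1.
V_2 = 7 if V_1 >= 1 else 4  [with V_1=3]  = 7
V_4 = V_1 + V_3 - 3  [with V_1=3, V_3=1]  = 1
V_5 = -2·V_4 + V_2 - V_1  [with V_4=1, V_2=7, V_1=3]  = 2
Without intervention: V_2 = 7 if V_1 >= 1 else 4  [with V_1=3]  = 7; V_3 = 3·V_1 + 4  [with V_1=3]  = 13; V_4 = V_1 + V_3 - 3  [with V_1=3, V_3=13]  = 13; V_5 = -2·V_4 + V_2 - V_1  [with V_4=13, V_2=7, V_1=3]  = -22.
Change = 2 − (-22) = 24.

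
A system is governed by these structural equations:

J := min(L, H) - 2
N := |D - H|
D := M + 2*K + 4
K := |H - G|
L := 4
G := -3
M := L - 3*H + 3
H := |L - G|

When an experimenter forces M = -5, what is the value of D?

19

The intervention breaks the incoming arrows to M: M := L - 3*H + 3 no longer applies, and M = -5.
H = |L - G|  [with L=4, G=-3]  = 7
K = |H - G|  [with H=7, G=-3]  = 10
D = M + 2*K + 4  [with M=-5, K=10]  = 19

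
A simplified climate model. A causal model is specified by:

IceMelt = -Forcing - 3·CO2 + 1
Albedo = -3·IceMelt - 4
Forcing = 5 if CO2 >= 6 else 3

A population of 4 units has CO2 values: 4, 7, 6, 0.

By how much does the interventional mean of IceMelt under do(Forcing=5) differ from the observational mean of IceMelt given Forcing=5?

6.75

The intervention sets Forcing=5 in all 4 units regardless of CO2. Recomputing IceMelt per unit gives -16, -25, -22, -4; average -16.75.
Conditioning on Forcing=5 selects the 2 unit(s) with CO2 ∈ {7, 6}. Their IceMelt values: -25, -22. Mean = -23.5.
Difference = -16.75 − (-23.5) = 6.75.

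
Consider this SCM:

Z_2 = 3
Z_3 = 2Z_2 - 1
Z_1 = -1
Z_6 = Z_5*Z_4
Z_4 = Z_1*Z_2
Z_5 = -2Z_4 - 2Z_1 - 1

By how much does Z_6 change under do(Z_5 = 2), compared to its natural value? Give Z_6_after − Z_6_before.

The intervention breaks the incoming arrows to Z_5: Z_5 = -2Z_4 - 2Z_1 - 1 no longer applies, and Z_5 = 2.
Z_4 = Z_1*Z_2  [with Z_1=-1, Z_2=3]  = -3
Z_6 = Z_5*Z_4  [with Z_5=2, Z_4=-3]  = -6
Without intervention: Z_4 = Z_1*Z_2  [with Z_1=-1, Z_2=3]  = -3; Z_5 = -2Z_4 - 2Z_1 - 1  [with Z_4=-3, Z_1=-1]  = 7; Z_6 = Z_5*Z_4  [with Z_5=7, Z_4=-3]  = -21.
Change = -6 − (-21) = 15.

15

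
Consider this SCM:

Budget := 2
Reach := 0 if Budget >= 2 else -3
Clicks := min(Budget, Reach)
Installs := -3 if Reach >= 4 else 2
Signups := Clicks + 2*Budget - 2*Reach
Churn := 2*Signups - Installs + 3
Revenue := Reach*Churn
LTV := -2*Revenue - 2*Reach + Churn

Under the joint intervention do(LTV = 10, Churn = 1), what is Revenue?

0

Setting LTV = 10, Churn = 1 by intervention discards those variables' equations.
Reach = 0 if Budget >= 2 else -3  [with Budget=2]  = 0
Revenue = Reach*Churn  [with Reach=0, Churn=1]  = 0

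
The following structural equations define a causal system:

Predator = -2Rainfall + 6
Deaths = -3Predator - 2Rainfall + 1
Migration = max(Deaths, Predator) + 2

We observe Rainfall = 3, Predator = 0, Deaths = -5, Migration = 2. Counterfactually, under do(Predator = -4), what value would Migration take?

9

Under do(Predator=-4), the mechanism Predator = -2Rainfall + 6 is discarded; Predator is fixed at -4.
Deaths = -3Predator - 2Rainfall + 1  [with Predator=-4, Rainfall=3]  = 7
Migration = max(Deaths, Predator) + 2  [with Deaths=7, Predator=-4]  = 9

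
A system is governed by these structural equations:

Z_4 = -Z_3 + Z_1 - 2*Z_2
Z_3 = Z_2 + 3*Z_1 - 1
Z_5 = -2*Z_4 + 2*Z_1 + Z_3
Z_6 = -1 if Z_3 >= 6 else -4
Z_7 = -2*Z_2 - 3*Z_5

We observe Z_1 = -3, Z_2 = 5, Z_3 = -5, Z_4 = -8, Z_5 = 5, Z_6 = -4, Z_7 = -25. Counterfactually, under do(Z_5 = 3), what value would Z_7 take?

-19

Under do(Z_5=3), the mechanism Z_5 = -2*Z_4 + 2*Z_1 + Z_3 is discarded; Z_5 is fixed at 3.
Z_7 = -2*Z_2 - 3*Z_5  [with Z_2=5, Z_5=3]  = -19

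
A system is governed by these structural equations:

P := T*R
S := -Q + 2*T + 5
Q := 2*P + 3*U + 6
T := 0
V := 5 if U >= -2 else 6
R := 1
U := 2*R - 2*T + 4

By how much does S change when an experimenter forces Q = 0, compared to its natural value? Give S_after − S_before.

Under do(Q=0), the mechanism Q := 2*P + 3*U + 6 is discarded; Q is fixed at 0.
S = -Q + 2*T + 5  [with Q=0, T=0]  = 5
Without intervention: P = T*R  [with T=0, R=1]  = 0; U = 2*R - 2*T + 4  [with R=1, T=0]  = 6; Q = 2*P + 3*U + 6  [with P=0, U=6]  = 24; S = -Q + 2*T + 5  [with Q=24, T=0]  = -19.
Change = 5 − (-19) = 24.

24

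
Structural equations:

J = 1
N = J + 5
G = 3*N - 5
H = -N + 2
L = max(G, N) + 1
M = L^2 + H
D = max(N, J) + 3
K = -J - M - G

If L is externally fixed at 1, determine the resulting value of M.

-3

The intervention breaks the incoming arrows to L: L = max(G, N) + 1 no longer applies, and L = 1.
N = J + 5  [with J=1]  = 6
H = -N + 2  [with N=6]  = -4
M = L^2 + H  [with L=1, H=-4]  = -3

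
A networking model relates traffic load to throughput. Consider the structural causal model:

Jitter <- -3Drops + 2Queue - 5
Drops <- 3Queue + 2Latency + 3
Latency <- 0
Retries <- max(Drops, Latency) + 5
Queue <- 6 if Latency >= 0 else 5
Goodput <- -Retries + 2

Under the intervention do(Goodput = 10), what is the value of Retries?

do(Goodput=10) replaces the equation Goodput <- -Retries + 2 with the constant Goodput = 10.
No directed path runs from Goodput to Retries, so Retries keeps its natural value.
Queue = 6 if Latency >= 0 else 5  [with Latency=0]  = 6
Drops = 3Queue + 2Latency + 3  [with Queue=6, Latency=0]  = 21
Retries = max(Drops, Latency) + 5  [with Drops=21, Latency=0]  = 26

26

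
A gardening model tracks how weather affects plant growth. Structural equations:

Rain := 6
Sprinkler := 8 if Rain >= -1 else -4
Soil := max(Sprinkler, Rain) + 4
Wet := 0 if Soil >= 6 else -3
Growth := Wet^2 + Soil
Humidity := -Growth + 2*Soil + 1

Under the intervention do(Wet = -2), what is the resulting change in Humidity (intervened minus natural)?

Under do(Wet=-2), the mechanism Wet := 0 if Soil >= 6 else -3 is discarded; Wet is fixed at -2.
Sprinkler = 8 if Rain >= -1 else -4  [with Rain=6]  = 8
Soil = max(Sprinkler, Rain) + 4  [with Sprinkler=8, Rain=6]  = 12
Growth = Wet^2 + Soil  [with Wet=-2, Soil=12]  = 16
Humidity = -Growth + 2*Soil + 1  [with Growth=16, Soil=12]  = 9
Without intervention: Sprinkler = 8 if Rain >= -1 else -4  [with Rain=6]  = 8; Soil = max(Sprinkler, Rain) + 4  [with Sprinkler=8, Rain=6]  = 12; Wet = 0 if Soil >= 6 else -3  [with Soil=12]  = 0; Growth = Wet^2 + Soil  [with Wet=0, Soil=12]  = 12; Humidity = -Growth + 2*Soil + 1  [with Growth=12, Soil=12]  = 13.
Change = 9 − 13 = -4.

-4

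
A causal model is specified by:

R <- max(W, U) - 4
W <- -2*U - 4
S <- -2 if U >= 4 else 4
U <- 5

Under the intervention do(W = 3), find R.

1

Under do(W=3), the mechanism W <- -2*U - 4 is discarded; W is fixed at 3.
R = max(W, U) - 4  [with W=3, U=5]  = 1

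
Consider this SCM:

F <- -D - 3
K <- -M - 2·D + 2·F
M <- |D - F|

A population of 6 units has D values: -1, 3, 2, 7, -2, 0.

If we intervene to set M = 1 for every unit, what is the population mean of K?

do(M=1) breaks M's dependence on D. With M=1 fixed, K across the units is -3, -19, -15, -35, 1, -7, mean -13.

-13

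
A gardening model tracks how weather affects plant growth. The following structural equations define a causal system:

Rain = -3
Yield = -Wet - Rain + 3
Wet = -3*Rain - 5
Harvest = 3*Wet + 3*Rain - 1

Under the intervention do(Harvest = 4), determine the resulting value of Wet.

The intervention breaks the incoming arrows to Harvest: Harvest = 3*Wet + 3*Rain - 1 no longer applies, and Harvest = 4.
Since Wet is not a descendant of the intervened variable, it is unaffected.
Wet = -3*Rain - 5  [with Rain=-3]  = 4

4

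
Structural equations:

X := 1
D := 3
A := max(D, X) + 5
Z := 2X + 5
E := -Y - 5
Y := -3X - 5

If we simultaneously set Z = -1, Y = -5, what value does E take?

0

Setting Z = -1, Y = -5 by intervention discards those variables' equations.
E = -Y - 5  [with Y=-5]  = 0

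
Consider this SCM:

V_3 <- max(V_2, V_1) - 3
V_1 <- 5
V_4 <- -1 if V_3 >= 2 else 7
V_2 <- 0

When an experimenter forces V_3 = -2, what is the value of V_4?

The intervention breaks the incoming arrows to V_3: V_3 <- max(V_2, V_1) - 3 no longer applies, and V_3 = -2.
V_4 = -1 if V_3 >= 2 else 7  [with V_3=-2]  = 7

7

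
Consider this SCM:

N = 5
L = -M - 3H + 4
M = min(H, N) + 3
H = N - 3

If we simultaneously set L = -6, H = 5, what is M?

Setting L = -6, H = 5 by intervention discards those variables' equations.
M = min(H, N) + 3  [with H=5, N=5]  = 8

8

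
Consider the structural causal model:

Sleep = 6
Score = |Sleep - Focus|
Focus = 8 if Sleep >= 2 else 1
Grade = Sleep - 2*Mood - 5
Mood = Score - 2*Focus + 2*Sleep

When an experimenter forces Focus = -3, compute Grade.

do(Focus=-3) replaces the equation Focus = 8 if Sleep >= 2 else 1 with the constant Focus = -3.
Score = |Sleep - Focus|  [with Sleep=6, Focus=-3]  = 9
Mood = Score - 2*Focus + 2*Sleep  [with Score=9, Focus=-3, Sleep=6]  = 27
Grade = Sleep - 2*Mood - 5  [with Sleep=6, Mood=27]  = -53

-53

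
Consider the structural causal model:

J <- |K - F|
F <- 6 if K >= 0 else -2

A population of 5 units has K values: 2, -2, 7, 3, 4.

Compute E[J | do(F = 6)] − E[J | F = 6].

Every unit gets F=6 under the intervention. J values become 4, 8, 1, 3, 2; E[J|do(F=6)] = 3.6.
Conditioning on F=6 selects the 4 unit(s) with K ∈ {2, 7, 3, 4}. Their J values: 4, 1, 3, 2. Mean = 2.5.
Difference = 3.6 − 2.5 = 1.1.

1.1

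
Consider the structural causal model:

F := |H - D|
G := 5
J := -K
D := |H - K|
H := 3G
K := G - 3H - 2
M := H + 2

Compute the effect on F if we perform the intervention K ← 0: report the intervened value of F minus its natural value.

-42

The intervention breaks the incoming arrows to K: K := G - 3H - 2 no longer applies, and K = 0.
H = 3G  [with G=5]  = 15
D = |H - K|  [with H=15, K=0]  = 15
F = |H - D|  [with H=15, D=15]  = 0
Without intervention: H = 3G  [with G=5]  = 15; K = G - 3H - 2  [with G=5, H=15]  = -42; D = |H - K|  [with H=15, K=-42]  = 57; F = |H - D|  [with H=15, D=57]  = 42.
Change = 0 − 42 = -42.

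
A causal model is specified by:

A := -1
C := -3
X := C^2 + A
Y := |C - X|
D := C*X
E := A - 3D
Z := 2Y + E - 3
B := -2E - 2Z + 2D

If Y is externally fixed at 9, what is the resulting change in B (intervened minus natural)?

8

do(Y=9) replaces the equation Y := |C - X| with the constant Y = 9.
X = C^2 + A  [with C=-3, A=-1]  = 8
D = C*X  [with C=-3, X=8]  = -24
E = A - 3D  [with A=-1, D=-24]  = 71
Z = 2Y + E - 3  [with Y=9, E=71]  = 86
B = -2E - 2Z + 2D  [with E=71, Z=86, D=-24]  = -362
Without intervention: X = C^2 + A  [with C=-3, A=-1]  = 8; Y = |C - X|  [with C=-3, X=8]  = 11; D = C*X  [with C=-3, X=8]  = -24; E = A - 3D  [with A=-1, D=-24]  = 71; Z = 2Y + E - 3  [with Y=11, E=71]  = 90; B = -2E - 2Z + 2D  [with E=71, Z=90, D=-24]  = -370.
Change = -362 − (-370) = 8.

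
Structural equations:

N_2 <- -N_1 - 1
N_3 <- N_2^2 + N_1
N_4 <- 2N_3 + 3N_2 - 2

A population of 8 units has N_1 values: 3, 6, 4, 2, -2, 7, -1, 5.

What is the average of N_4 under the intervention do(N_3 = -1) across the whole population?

Under do(N_3=-1), N_3's equation is replaced by N_3=-1 for every unit. Per-unit N_4: -16, -25, -19, -13, -1, -28, -4, -22. Mean = -16.

-16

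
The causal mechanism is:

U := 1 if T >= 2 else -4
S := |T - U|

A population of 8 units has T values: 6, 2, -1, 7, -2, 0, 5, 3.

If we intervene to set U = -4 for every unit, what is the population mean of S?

6.5

do(U=-4) breaks U's dependence on T. With U=-4 fixed, S across the units is 10, 6, 3, 11, 2, 4, 9, 7, mean 6.5.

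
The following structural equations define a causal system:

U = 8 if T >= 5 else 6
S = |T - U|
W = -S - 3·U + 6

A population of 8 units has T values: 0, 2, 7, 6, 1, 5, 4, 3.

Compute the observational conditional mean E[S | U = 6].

Conditioning on U=6 selects the 5 unit(s) with T ∈ {0, 2, 1, 4, 3}. Their S values: 6, 4, 5, 2, 3. Mean = 4.

4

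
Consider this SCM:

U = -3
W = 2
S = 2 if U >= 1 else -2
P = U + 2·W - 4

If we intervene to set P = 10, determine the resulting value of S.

-2

The intervention breaks the incoming arrows to P: P = U + 2·W - 4 no longer applies, and P = 10.
S is not downstream of the intervention, so its value is determined by the original equations.
S = 2 if U >= 1 else -2  [with U=-3]  = -2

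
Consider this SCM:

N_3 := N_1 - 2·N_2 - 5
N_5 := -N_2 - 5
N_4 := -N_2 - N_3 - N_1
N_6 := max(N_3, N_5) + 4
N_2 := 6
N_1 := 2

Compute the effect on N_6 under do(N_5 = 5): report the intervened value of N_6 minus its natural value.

The intervention breaks the incoming arrows to N_5: N_5 := -N_2 - 5 no longer applies, and N_5 = 5.
N_3 = N_1 - 2·N_2 - 5  [with N_1=2, N_2=6]  = -15
N_6 = max(N_3, N_5) + 4  [with N_3=-15, N_5=5]  = 9
Without intervention: N_3 = N_1 - 2·N_2 - 5  [with N_1=2, N_2=6]  = -15; N_5 = -N_2 - 5  [with N_2=6]  = -11; N_6 = max(N_3, N_5) + 4  [with N_3=-15, N_5=-11]  = -7.
Change = 9 − (-7) = 16.

16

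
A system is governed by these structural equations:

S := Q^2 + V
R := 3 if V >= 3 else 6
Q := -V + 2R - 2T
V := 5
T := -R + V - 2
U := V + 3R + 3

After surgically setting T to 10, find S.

366

The intervention breaks the incoming arrows to T: T := -R + V - 2 no longer applies, and T = 10.
R = 3 if V >= 3 else 6  [with V=5]  = 3
Q = -V + 2R - 2T  [with V=5, R=3, T=10]  = -19
S = Q^2 + V  [with Q=-19, V=5]  = 366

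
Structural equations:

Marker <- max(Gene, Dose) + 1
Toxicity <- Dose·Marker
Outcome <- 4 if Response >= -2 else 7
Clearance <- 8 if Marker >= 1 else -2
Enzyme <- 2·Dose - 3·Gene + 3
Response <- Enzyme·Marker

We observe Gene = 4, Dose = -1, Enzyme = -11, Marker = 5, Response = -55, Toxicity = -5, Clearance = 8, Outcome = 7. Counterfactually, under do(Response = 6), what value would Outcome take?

4

do(Response=6) replaces the equation Response <- Enzyme·Marker with the constant Response = 6.
Outcome = 4 if Response >= -2 else 7  [with Response=6]  = 4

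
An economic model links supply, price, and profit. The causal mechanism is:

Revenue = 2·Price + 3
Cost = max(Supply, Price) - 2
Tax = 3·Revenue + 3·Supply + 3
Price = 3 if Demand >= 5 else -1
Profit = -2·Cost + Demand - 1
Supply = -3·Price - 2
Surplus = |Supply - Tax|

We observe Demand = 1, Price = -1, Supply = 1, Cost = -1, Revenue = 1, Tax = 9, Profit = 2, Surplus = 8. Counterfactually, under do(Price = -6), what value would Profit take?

-28

Under do(Price=-6), the mechanism Price = 3 if Demand >= 5 else -1 is discarded; Price is fixed at -6.
Supply = -3·Price - 2  [with Price=-6]  = 16
Cost = max(Supply, Price) - 2  [with Supply=16, Price=-6]  = 14
Profit = -2·Cost + Demand - 1  [with Cost=14, Demand=1]  = -28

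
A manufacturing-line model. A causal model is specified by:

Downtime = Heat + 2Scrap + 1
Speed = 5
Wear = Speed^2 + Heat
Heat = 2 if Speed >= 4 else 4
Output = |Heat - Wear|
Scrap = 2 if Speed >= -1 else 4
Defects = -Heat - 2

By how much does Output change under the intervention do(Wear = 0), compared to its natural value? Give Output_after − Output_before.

-23

The intervention breaks the incoming arrows to Wear: Wear = Speed^2 + Heat no longer applies, and Wear = 0.
Heat = 2 if Speed >= 4 else 4  [with Speed=5]  = 2
Output = |Heat - Wear|  [with Heat=2, Wear=0]  = 2
Without intervention: Heat = 2 if Speed >= 4 else 4  [with Speed=5]  = 2; Wear = Speed^2 + Heat  [with Speed=5, Heat=2]  = 27; Output = |Heat - Wear|  [with Heat=2, Wear=27]  = 25.
Change = 2 − 25 = -23.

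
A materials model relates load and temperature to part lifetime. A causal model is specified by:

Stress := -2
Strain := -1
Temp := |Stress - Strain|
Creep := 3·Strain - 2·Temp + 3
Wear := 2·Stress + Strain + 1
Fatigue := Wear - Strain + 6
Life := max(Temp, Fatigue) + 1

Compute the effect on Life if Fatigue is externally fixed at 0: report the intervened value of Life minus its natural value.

-2

Intervening sets Fatigue = 0 and removes its equation (Fatigue := Wear - Strain + 6).
Temp = |Stress - Strain|  [with Stress=-2, Strain=-1]  = 1
Life = max(Temp, Fatigue) + 1  [with Temp=1, Fatigue=0]  = 2
Without intervention: Temp = |Stress - Strain|  [with Stress=-2, Strain=-1]  = 1; Wear = 2·Stress + Strain + 1  [with Stress=-2, Strain=-1]  = -4; Fatigue = Wear - Strain + 6  [with Wear=-4, Strain=-1]  = 3; Life = max(Temp, Fatigue) + 1  [with Temp=1, Fatigue=3]  = 4.
Change = 2 − 4 = -2.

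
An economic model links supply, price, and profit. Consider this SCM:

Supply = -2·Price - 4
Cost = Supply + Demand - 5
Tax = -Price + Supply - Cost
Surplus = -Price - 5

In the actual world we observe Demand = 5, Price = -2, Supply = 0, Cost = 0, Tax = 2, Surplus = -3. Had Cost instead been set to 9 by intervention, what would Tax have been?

Intervening sets Cost = 9 and removes its equation (Cost = Supply + Demand - 5).
Supply = -2·Price - 4  [with Price=-2]  = 0
Tax = -Price + Supply - Cost  [with Price=-2, Supply=0, Cost=9]  = -7

-7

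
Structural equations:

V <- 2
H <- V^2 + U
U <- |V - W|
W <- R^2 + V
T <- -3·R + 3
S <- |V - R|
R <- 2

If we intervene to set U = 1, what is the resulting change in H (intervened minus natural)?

-3

Intervening sets U = 1 and removes its equation (U <- |V - W|).
H = V^2 + U  [with V=2, U=1]  = 5
Without intervention: W = R^2 + V  [with R=2, V=2]  = 6; U = |V - W|  [with V=2, W=6]  = 4; H = V^2 + U  [with V=2, U=4]  = 8.
Change = 5 − 8 = -3.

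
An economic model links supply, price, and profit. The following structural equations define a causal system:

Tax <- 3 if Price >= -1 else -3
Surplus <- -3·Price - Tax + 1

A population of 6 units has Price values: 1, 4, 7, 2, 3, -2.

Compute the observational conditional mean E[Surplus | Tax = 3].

-12.2

Conditioning on Tax=3 selects the 5 unit(s) with Price ∈ {1, 4, 7, 2, 3}. Their Surplus values: -5, -14, -23, -8, -11. Mean = -12.2.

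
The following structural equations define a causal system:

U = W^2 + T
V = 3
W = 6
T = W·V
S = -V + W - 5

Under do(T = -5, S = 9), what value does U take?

The joint intervention fixes T = -5, S = 9, removing each variable's own equation.
U = W^2 + T  [with W=6, T=-5]  = 31

31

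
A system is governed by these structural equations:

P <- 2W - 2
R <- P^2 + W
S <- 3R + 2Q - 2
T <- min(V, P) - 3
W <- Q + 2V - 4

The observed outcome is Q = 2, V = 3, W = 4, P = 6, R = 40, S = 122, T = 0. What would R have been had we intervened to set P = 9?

85

Intervening sets P = 9 and removes its equation (P <- 2W - 2).
W = Q + 2V - 4  [with Q=2, V=3]  = 4
R = P^2 + W  [with P=9, W=4]  = 85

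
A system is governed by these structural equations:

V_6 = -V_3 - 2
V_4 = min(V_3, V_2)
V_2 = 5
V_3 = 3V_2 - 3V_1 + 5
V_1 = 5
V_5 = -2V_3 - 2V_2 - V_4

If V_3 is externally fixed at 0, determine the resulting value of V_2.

Under do(V_3=0), the mechanism V_3 = 3V_2 - 3V_1 + 5 is discarded; V_3 is fixed at 0.
Since V_2 is not a descendant of the intervened variable, it is unaffected.

5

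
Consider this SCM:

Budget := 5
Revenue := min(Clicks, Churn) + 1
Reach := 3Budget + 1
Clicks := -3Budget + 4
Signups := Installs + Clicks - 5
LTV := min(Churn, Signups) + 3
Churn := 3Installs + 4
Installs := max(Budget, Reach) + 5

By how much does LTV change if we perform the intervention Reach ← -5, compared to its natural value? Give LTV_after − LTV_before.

do(Reach=-5) replaces the equation Reach := 3Budget + 1 with the constant Reach = -5.
Clicks = -3Budget + 4  [with Budget=5]  = -11
Installs = max(Budget, Reach) + 5  [with Budget=5, Reach=-5]  = 10
Signups = Installs + Clicks - 5  [with Installs=10, Clicks=-11]  = -6
Churn = 3Installs + 4  [with Installs=10]  = 34
LTV = min(Churn, Signups) + 3  [with Churn=34, Signups=-6]  = -3
Without intervention: Reach = 3Budget + 1  [with Budget=5]  = 16; Clicks = -3Budget + 4  [with Budget=5]  = -11; Installs = max(Budget, Reach) + 5  [with Budget=5, Reach=16]  = 21; Signups = Installs + Clicks - 5  [with Installs=21, Clicks=-11]  = 5; Churn = 3Installs + 4  [with Installs=21]  = 67; LTV = min(Churn, Signups) + 3  [with Churn=67, Signups=5]  = 8.
Change = -3 − 8 = -11.

-11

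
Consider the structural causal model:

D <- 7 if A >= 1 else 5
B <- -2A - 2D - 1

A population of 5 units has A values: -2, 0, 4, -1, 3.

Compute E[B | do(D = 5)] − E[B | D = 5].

The intervention sets D=5 in all 5 units regardless of A. Recomputing B per unit gives -7, -11, -19, -9, -17; average -12.6.
E[B|D=5] averages over only the 3 units with D=5 (A = -2, 0, -1): B = -7, -11, -9, mean -9.
Difference = -12.6 − (-9) = -3.6.

-3.6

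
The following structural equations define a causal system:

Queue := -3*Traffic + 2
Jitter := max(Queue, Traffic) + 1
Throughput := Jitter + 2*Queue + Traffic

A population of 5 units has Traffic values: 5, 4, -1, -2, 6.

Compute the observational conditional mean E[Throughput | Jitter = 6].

E[Throughput|Jitter=6] averages over only the 2 units with Jitter=6 (Traffic = 5, -1): Throughput = -15, 15, mean 0.

0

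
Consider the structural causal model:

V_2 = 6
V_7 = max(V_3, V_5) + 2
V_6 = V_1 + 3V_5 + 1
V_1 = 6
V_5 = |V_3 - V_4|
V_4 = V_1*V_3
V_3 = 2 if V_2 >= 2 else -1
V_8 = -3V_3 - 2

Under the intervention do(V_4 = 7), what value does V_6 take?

22

Under do(V_4=7), the mechanism V_4 = V_1*V_3 is discarded; V_4 is fixed at 7.
V_3 = 2 if V_2 >= 2 else -1  [with V_2=6]  = 2
V_5 = |V_3 - V_4|  [with V_3=2, V_4=7]  = 5
V_6 = V_1 + 3V_5 + 1  [with V_1=6, V_5=5]  = 22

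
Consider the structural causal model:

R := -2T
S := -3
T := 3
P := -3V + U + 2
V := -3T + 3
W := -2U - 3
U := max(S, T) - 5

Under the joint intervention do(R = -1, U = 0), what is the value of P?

20

Under do(R = -1, U = 0), each intervened variable's structural equation is replaced by its fixed value.
V = -3T + 3  [with T=3]  = -6
P = -3V + U + 2  [with V=-6, U=0]  = 20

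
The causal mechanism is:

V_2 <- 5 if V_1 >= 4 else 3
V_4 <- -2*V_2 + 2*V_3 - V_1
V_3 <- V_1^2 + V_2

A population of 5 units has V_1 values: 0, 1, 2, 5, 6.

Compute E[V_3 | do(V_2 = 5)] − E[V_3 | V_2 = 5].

-17.3

Every unit gets V_2=5 under the intervention. V_3 values become 5, 6, 9, 30, 41; E[V_3|do(V_2=5)] = 18.2.
Observing V_2=5 restricts to units where V_2's equation naturally yields 5: V_1 ∈ {5, 6}. In that subpopulation V_3 = 30, 41, mean 35.5.
Difference = 18.2 − 35.5 = -17.3.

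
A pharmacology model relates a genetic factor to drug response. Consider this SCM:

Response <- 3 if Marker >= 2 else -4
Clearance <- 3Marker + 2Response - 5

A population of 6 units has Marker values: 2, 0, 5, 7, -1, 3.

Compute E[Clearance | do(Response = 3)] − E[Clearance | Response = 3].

-4.75

The intervention sets Response=3 in all 6 units regardless of Marker. Recomputing Clearance per unit gives 7, 1, 16, 22, -2, 10; average 9.
E[Clearance|Response=3] averages over only the 4 units with Response=3 (Marker = 2, 5, 7, 3): Clearance = 7, 16, 22, 10, mean 13.75.
Difference = 9 − 13.75 = -4.75.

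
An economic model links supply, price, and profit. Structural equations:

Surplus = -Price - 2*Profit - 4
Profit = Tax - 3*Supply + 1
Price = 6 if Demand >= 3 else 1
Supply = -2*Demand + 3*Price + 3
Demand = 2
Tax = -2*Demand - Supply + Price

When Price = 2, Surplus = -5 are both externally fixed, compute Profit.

Setting Price = 2, Surplus = -5 by intervention discards those variables' equations.
Supply = -2*Demand + 3*Price + 3  [with Demand=2, Price=2]  = 5
Tax = -2*Demand - Supply + Price  [with Demand=2, Supply=5, Price=2]  = -7
Profit = Tax - 3*Supply + 1  [with Tax=-7, Supply=5]  = -21

-21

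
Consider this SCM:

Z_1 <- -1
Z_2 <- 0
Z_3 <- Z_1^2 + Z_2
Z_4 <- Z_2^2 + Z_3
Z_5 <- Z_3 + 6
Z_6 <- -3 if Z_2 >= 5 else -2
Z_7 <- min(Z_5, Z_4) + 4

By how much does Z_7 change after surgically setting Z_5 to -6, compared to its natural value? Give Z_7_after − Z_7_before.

Under do(Z_5=-6), the mechanism Z_5 <- Z_3 + 6 is discarded; Z_5 is fixed at -6.
Z_3 = Z_1^2 + Z_2  [with Z_1=-1, Z_2=0]  = 1
Z_4 = Z_2^2 + Z_3  [with Z_2=0, Z_3=1]  = 1
Z_7 = min(Z_5, Z_4) + 4  [with Z_5=-6, Z_4=1]  = -2
Without intervention: Z_3 = Z_1^2 + Z_2  [with Z_1=-1, Z_2=0]  = 1; Z_4 = Z_2^2 + Z_3  [with Z_2=0, Z_3=1]  = 1; Z_5 = Z_3 + 6  [with Z_3=1]  = 7; Z_7 = min(Z_5, Z_4) + 4  [with Z_5=7, Z_4=1]  = 5.
Change = -2 − 5 = -7.

-7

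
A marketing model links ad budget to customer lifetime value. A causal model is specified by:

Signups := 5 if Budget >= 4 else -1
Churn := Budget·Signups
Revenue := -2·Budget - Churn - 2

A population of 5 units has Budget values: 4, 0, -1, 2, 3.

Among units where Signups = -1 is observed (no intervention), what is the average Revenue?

-3

Observing Signups=-1 restricts to units where Signups's equation naturally yields -1: Budget ∈ {0, -1, 2, 3}. In that subpopulation Revenue = -2, -1, -4, -5, mean -3.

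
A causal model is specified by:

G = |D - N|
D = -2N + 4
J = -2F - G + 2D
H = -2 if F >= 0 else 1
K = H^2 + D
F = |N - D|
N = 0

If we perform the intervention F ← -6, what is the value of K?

The intervention breaks the incoming arrows to F: F = |N - D| no longer applies, and F = -6.
D = -2N + 4  [with N=0]  = 4
H = -2 if F >= 0 else 1  [with F=-6]  = 1
K = H^2 + D  [with H=1, D=4]  = 5

5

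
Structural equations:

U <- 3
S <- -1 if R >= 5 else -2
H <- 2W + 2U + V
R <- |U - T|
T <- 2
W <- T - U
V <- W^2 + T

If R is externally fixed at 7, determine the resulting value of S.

-1

The intervention breaks the incoming arrows to R: R <- |U - T| no longer applies, and R = 7.
S = -1 if R >= 5 else -2  [with R=7]  = -1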